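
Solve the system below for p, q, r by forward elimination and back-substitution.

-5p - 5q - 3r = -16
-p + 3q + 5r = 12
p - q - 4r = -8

Forward elimination on [A|b]:
R2 <- R2 - (1/5)*R1:  [    0     4  28/5  76/5 ]
R3 <- R3 - (-1/5)*R1:  [     0     -2  -23/5  -56/5 ]
R3 <- R3 - (-1/2)*R2:  [     0      0   -9/5  -18/5 ]
Row echelon form:
[ -5  -5    -3  |    -16 ]
[  0   4  28/5  |   76/5 ]
[  0   0  -9/5  |  -18/5 ]
Back-substitution:
r = (-18/5) / (-9/5) = 2
q = (76/5 - (28/5)*(2)) / 4 = 1
p = (-16 - (-5)*(1) - (-3)*(2)) / -5 = 1

(1, 1, 2)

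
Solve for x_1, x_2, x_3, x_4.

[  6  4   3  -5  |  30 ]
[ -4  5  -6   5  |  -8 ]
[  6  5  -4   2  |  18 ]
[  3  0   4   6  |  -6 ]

Forward elimination on [A|b]:
R2 <- R2 - (-2/3)*R1:  [    0  23/3    -4   5/3    12 ]
R3 <- R3 - (1)*R1:  [   0    1   -7    7  -12 ]
R4 <- R4 - (1/2)*R1:  [    0    -2   5/2  17/2   -21 ]
R3 <- R3 - (3/23)*R2:  [       0        0  -149/23   156/23  -312/23 ]
R4 <- R4 - (-6/23)*R2:  [       0        0    67/46   411/46  -411/23 ]
R4 <- R4 - (-67/298)*R3:  [         0          0          0   3117/298  -3117/149 ]
Row echelon form:
[ 6     4        3        -5  |         30 ]
[ 0  23/3       -4       5/3  |         12 ]
[ 0     0  -149/23    156/23  |    -312/23 ]
[ 0     0        0  3117/298  |  -3117/149 ]
Back-substitution:
x_4 = (-3117/149) / (3117/298) = -2
x_3 = (-312/23 - (156/23)*(-2)) / (-149/23) = 0
x_2 = (12 - (-4)*(0) - (5/3)*(-2)) / (23/3) = 2
x_1 = (30 - (4)*(2) - (3)*(0) - (-5)*(-2)) / 6 = 2

(2, 2, 0, -2)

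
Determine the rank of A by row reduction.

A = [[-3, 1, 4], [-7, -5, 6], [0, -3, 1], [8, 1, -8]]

Row reduction:
R2 <- R2 - (7/3)*R1:  [     0  -22/3  -10/3 ]
R4 <- R4 - (-8/3)*R1:  [    0  11/3   8/3 ]
R3 <- R3 - (9/22)*R2:  [     0      0  26/11 ]
R4 <- R4 - (-1/2)*R2:  [ 0  0  1 ]
R4 <- R4 - (11/26)*R3:  [ 0  0  0 ]
Row echelon form:
[ -3      1      4 ]
[  0  -22/3  -10/3 ]
[  0      0  26/11 ]
[  0      0      0 ]
Nonzero rows / pivot columns: 3

rank(A) = 3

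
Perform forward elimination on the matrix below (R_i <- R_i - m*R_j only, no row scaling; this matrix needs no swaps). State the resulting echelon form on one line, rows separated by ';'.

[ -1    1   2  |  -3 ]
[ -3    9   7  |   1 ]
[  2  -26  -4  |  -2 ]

Forward elimination:
R2 <- R2 - (3)*R1:  [  0   6   1  10 ]
R3 <- R3 - (-2)*R1:  [   0  -24    0   -8 ]
R3 <- R3 - (-4)*R2:  [  0   0   4  32 ]
Row echelon form:
[ -1  1  2  |  -3 ]
[  0  6  1  |  10 ]
[  0  0  4  |  32 ]

REF = [-1 1 2 -3; 0 6 1 10; 0 0 4 32]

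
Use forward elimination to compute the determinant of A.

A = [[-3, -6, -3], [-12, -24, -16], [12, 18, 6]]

Forward elimination:
R2 <- R2 - (4)*R1:  [  0   0  -4 ]
R3 <- R3 - (-4)*R1:  [  0  -6  -6 ]
R2 <-> R3   (pivot in column 2 was zero)
[ -3  -6  -3 ]
[  0  -6  -6 ]
[  0   0  -4 ]
Upper-triangular form:
[ -3  -6  -3 ]
[  0  -6  -6 ]
[  0   0  -4 ]
det(A) = (-1)^1 * (-3) * (-6) * (-4) = 72  (1 row swap -> sign -1)

det(A) = 72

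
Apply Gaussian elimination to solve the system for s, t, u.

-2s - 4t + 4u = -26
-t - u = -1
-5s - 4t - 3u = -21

Forward elimination on [A|b]:
R3 <- R3 - (5/2)*R1:  [   0    6  -13   44 ]
R3 <- R3 - (-6)*R2:  [   0    0  -19   38 ]
Row echelon form:
[ -2  -4    4  |  -26 ]
[  0  -1   -1  |   -1 ]
[  0   0  -19  |   38 ]
Back-substitution:
u = (38) / -19 = -2
t = (-1 - (-1)*(-2)) / -1 = 3
s = (-26 - (-4)*(3) - (4)*(-2)) / -2 = 3

(3, 3, -2)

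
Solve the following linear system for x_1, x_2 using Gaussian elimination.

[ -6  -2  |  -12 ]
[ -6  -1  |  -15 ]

(3, -3)

Forward elimination on [A|b]:
R2 <- R2 - (1)*R1:  [  0   1  -3 ]
Row echelon form:
[ -6  -2  |  -12 ]
[  0   1  |   -3 ]
Back-substitution:
x_2 = (-3) / 1 = -3
x_1 = (-12 - (-2)*(-3)) / -6 = 3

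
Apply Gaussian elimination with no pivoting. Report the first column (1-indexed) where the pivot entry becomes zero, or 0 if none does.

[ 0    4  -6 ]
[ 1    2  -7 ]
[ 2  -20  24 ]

first zero-pivot column = 1

Naive forward elimination:
Pivot entry (1,1) is zero but row 2 has 1 in column 1 -> naive elimination stops; a row interchange (e.g. R1 <-> R2) would be required here.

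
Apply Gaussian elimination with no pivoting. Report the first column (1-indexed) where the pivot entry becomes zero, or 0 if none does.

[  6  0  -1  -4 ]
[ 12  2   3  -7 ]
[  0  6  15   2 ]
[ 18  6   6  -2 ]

first zero-pivot column = 3

Naive forward elimination:
R2 <- R2 - (2)*R1:  [ 0  2  5  1 ]
R4 <- R4 - (3)*R1:  [  0   6   9  10 ]
R3 <- R3 - (3)*R2:  [  0   0   0  -1 ]
R4 <- R4 - (3)*R2:  [  0   0  -6   7 ]
Matrix at this point:
[ 6  0  -1  -4 ]
[ 0  2   5   1 ]
[ 0  0   0  -1 ]
[ 0  0  -6   7 ]
Pivot entry (3,3) is zero but row 4 has -6 in column 3 -> naive elimination stops; a row interchange (e.g. R3 <-> R4) would be required here.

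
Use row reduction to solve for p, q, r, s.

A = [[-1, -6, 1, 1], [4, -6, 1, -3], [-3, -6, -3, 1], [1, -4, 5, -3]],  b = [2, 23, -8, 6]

(5, -1, 0, 1)

Forward elimination on [A|b]:
R2 <- R2 - (-4)*R1:  [   0  -30    5    1   31 ]
R3 <- R3 - (3)*R1:  [   0   12   -6   -2  -14 ]
R4 <- R4 - (-1)*R1:  [   0  -10    6   -2    8 ]
R3 <- R3 - (-2/5)*R2:  [    0     0    -4  -8/5  -8/5 ]
R4 <- R4 - (1/3)*R2:  [    0     0  13/3  -7/3  -7/3 ]
R4 <- R4 - (-13/12)*R3:  [      0       0       0  -61/15  -61/15 ]
Row echelon form:
[ -1   -6   1       1  |       2 ]
[  0  -30   5       1  |      31 ]
[  0    0  -4    -8/5  |    -8/5 ]
[  0    0   0  -61/15  |  -61/15 ]
Back-substitution:
s = (-61/15) / (-61/15) = 1
r = (-8/5 - (-8/5)*(1)) / -4 = 0
q = (31 - (5)*(0) - (1)*(1)) / -30 = -1
p = (2 - (-6)*(-1) - (1)*(0) - (1)*(1)) / -1 = 5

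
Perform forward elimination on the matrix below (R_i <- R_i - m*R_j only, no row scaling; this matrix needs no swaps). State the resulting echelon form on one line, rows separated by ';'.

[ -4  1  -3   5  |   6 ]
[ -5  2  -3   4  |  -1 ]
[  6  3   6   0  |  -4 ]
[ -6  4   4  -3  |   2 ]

REF = [-4 1 -3 5 6; 0 3/4 3/4 -9/4 -17/2; 0 0 -3 21 56; 0 0 0 39 400/3]

Forward elimination:
R2 <- R2 - (5/4)*R1:  [     0    3/4    3/4   -9/4  -17/2 ]
R3 <- R3 - (-3/2)*R1:  [    0   9/2   3/2  15/2     5 ]
R4 <- R4 - (3/2)*R1:  [     0    5/2   17/2  -21/2     -7 ]
R3 <- R3 - (6)*R2:  [  0   0  -3  21  56 ]
R4 <- R4 - (10/3)*R2:  [    0     0     6    -3  64/3 ]
R4 <- R4 - (-2)*R3:  [     0      0      0     39  400/3 ]
Row echelon form:
[ -4    1   -3     5  |      6 ]
[  0  3/4  3/4  -9/4  |  -17/2 ]
[  0    0   -3    21  |     56 ]
[  0    0    0    39  |  400/3 ]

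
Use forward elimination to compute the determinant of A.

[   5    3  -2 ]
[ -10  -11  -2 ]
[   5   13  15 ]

Forward elimination:
R2 <- R2 - (-2)*R1:  [  0  -5  -6 ]
R3 <- R3 - (1)*R1:  [  0  10  17 ]
R3 <- R3 - (-2)*R2:  [ 0  0  5 ]
Upper-triangular form:
[ 5   3  -2 ]
[ 0  -5  -6 ]
[ 0   0   5 ]
det(A) = (-1)^0 * (5) * (-5) * (5) = -125  (0 row swaps -> sign +1)

det(A) = -125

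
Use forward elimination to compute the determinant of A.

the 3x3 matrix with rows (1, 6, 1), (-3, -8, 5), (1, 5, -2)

det(A) = -22

Forward elimination:
R2 <- R2 - (-3)*R1:  [  0  10   8 ]
R3 <- R3 - (1)*R1:  [  0  -1  -3 ]
R3 <- R3 - (-1/10)*R2:  [     0      0  -11/5 ]
Upper-triangular form:
[ 1   6      1 ]
[ 0  10      8 ]
[ 0   0  -11/5 ]
det(A) = (-1)^0 * (1) * (10) * (-11/5) = -22  (0 row swaps -> sign +1)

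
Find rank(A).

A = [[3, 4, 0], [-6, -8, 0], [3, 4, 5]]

Row reduction:
R2 <- R2 - (-2)*R1:  [ 0  0  0 ]
R3 <- R3 - (1)*R1:  [ 0  0  5 ]
R2 <-> R3   (pivot in column 3 was zero)
[ 3  4  0 ]
[ 0  0  5 ]
[ 0  0  0 ]
Row echelon form:
[ 3  4  0 ]
[ 0  0  5 ]
[ 0  0  0 ]
Nonzero rows / pivot columns: 2

rank(A) = 2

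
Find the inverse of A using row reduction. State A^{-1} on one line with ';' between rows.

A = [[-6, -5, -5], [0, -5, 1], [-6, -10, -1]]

Gauss-Jordan on [A | I]:
R1 <- (1/-6)*R1:  [    1   5/6   5/6  |  -1/6     0     0 ]
R3 <- R3 - (-6)*R1:  [  0  -5   4  |  -1   0   1 ]
R2 <- (1/-5)*R2:  [    0     1  -1/5  |     0  -1/5     0 ]
R1 <- R1 - (5/6)*R2:  [    1     0     1  |  -1/6   1/6     0 ]
R3 <- R3 - (-5)*R2:  [  0   0   3  |  -1  -1   1 ]
R3 <- (1/3)*R3:  [    0     0     1  |  -1/3  -1/3   1/3 ]
R1 <- R1 - (1)*R3:  [    1     0     0  |   1/6   1/2  -1/3 ]
R2 <- R2 - (-1/5)*R3:  [     0      1      0  |  -1/15  -4/15   1/15 ]
Right block of [I | A^{-1}] is the inverse:
[   1/6    1/2  -1/3 ]
[ -1/15  -4/15  1/15 ]
[  -1/3   -1/3   1/3 ]

inverse = [1/6 1/2 -1/3; -1/15 -4/15 1/15; -1/3 -1/3 1/3]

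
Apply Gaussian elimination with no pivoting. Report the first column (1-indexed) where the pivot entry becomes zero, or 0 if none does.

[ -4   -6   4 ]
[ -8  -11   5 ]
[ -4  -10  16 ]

first zero-pivot column = 3

Naive forward elimination:
R2 <- R2 - (2)*R1:  [  0   1  -3 ]
R3 <- R3 - (1)*R1:  [  0  -4  12 ]
R3 <- R3 - (-4)*R2:  [ 0  0  0 ]
Matrix at this point:
[ -4  -6   4 ]
[  0   1  -3 ]
[  0   0   0 ]
Pivot entry (3,3) in the last row is zero and there are no rows below to swap with -> zero pivot in column 3 (A is singular).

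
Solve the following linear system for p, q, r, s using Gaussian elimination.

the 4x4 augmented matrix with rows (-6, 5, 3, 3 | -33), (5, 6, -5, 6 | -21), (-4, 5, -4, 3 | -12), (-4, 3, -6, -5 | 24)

Forward elimination on [A|b]:
R2 <- R2 - (-5/6)*R1:  [     0   61/6   -5/2   17/2  -97/2 ]
R3 <- R3 - (2/3)*R1:  [   0  5/3   -6    1   10 ]
R4 <- R4 - (2/3)*R1:  [    0  -1/3    -8    -7    46 ]
R3 <- R3 - (10/61)*R2:  [       0        0  -341/61   -24/61  1095/61 ]
R4 <- R4 - (-2/61)*R2:  [       0        0  -493/61  -410/61  2709/61 ]
R4 <- R4 - (493/341)*R3:  [         0          0          0  -2098/341   6294/341 ]
Row echelon form:
[ -6     5        3          3  |       -33 ]
[  0  61/6     -5/2       17/2  |     -97/2 ]
[  0     0  -341/61     -24/61  |   1095/61 ]
[  0     0        0  -2098/341  |  6294/341 ]
Back-substitution:
s = (6294/341) / (-2098/341) = -3
r = (1095/61 - (-24/61)*(-3)) / (-341/61) = -3
q = (-97/2 - (-5/2)*(-3) - (17/2)*(-3)) / (61/6) = -3
p = (-33 - (5)*(-3) - (3)*(-3) - (3)*(-3)) / -6 = 0

(0, -3, -3, -3)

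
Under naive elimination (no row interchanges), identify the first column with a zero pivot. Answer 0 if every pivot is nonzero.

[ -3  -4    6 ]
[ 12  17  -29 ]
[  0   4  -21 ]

Naive forward elimination:
R2 <- R2 - (-4)*R1:  [  0   1  -5 ]
R3 <- R3 - (4)*R2:  [  0   0  -1 ]
All pivots nonzero; naive elimination completes without hitting a zero pivot.

first zero-pivot column = 0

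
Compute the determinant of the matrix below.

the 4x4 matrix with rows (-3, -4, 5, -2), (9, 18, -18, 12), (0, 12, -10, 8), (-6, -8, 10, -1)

Forward elimination:
R2 <- R2 - (-3)*R1:  [  0   6  -3   6 ]
R4 <- R4 - (2)*R1:  [ 0  0  0  3 ]
R3 <- R3 - (2)*R2:  [  0   0  -4  -4 ]
Upper-triangular form:
[ -3  -4   5  -2 ]
[  0   6  -3   6 ]
[  0   0  -4  -4 ]
[  0   0   0   3 ]
det(A) = (-1)^0 * (-3) * (6) * (-4) * (3) = 216  (0 row swaps -> sign +1)

det(A) = 216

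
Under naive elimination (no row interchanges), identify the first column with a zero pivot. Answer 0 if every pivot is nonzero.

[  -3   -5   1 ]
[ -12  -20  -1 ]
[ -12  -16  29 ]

first zero-pivot column = 2

Naive forward elimination:
R2 <- R2 - (4)*R1:  [  0   0  -5 ]
R3 <- R3 - (4)*R1:  [  0   4  25 ]
Matrix at this point:
[ -3  -5   1 ]
[  0   0  -5 ]
[  0   4  25 ]
Pivot entry (2,2) is zero but row 3 has 4 in column 2 -> naive elimination stops; a row interchange (e.g. R2 <-> R3) would be required here.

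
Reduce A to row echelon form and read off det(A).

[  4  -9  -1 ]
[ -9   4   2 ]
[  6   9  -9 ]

Forward elimination:
R2 <- R2 - (-9/4)*R1:  [     0  -65/4   -1/4 ]
R3 <- R3 - (3/2)*R1:  [     0   45/2  -15/2 ]
R3 <- R3 - (-18/13)*R2:  [       0        0  -102/13 ]
Upper-triangular form:
[ 4     -9       -1 ]
[ 0  -65/4     -1/4 ]
[ 0      0  -102/13 ]
det(A) = (-1)^0 * (4) * (-65/4) * (-102/13) = 510  (0 row swaps -> sign +1)

det(A) = 510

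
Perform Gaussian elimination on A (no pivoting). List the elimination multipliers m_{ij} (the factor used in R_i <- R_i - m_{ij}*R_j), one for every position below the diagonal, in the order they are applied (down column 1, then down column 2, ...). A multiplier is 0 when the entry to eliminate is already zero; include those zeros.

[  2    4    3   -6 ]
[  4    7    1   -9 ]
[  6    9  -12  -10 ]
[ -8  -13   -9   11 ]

multipliers: 2, 3, -4, 3, -3, 2

Forward elimination:
R2 <- R2 - (2)*R1:  [  0  -1  -5   3 ]
R3 <- R3 - (3)*R1:  [   0   -3  -21    8 ]
R4 <- R4 - (-4)*R1:  [   0    3    3  -13 ]
R3 <- R3 - (3)*R2:  [  0   0  -6  -1 ]
R4 <- R4 - (-3)*R2:  [   0    0  -12   -4 ]
R4 <- R4 - (2)*R3:  [  0   0   0  -2 ]
Multipliers (in order of application): m_{21} = 2, m_{31} = 3, m_{41} = -4, m_{32} = 3, m_{42} = -3, m_{43} = 2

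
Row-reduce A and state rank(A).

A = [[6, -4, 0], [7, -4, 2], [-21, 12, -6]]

Row reduction:
R2 <- R2 - (7/6)*R1:  [   0  2/3    2 ]
R3 <- R3 - (-7/2)*R1:  [  0  -2  -6 ]
R3 <- R3 - (-3)*R2:  [ 0  0  0 ]
Row echelon form:
[ 6   -4  0 ]
[ 0  2/3  2 ]
[ 0    0  0 ]
Nonzero rows / pivot columns: 2

rank(A) = 2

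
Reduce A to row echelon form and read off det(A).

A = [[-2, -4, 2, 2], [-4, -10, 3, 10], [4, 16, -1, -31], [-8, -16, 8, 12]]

det(A) = -16

Forward elimination:
R2 <- R2 - (2)*R1:  [  0  -2  -1   6 ]
R3 <- R3 - (-2)*R1:  [   0    8    3  -27 ]
R4 <- R4 - (4)*R1:  [ 0  0  0  4 ]
R3 <- R3 - (-4)*R2:  [  0   0  -1  -3 ]
Upper-triangular form:
[ -2  -4   2   2 ]
[  0  -2  -1   6 ]
[  0   0  -1  -3 ]
[  0   0   0   4 ]
det(A) = (-1)^0 * (-2) * (-2) * (-1) * (4) = -16  (0 row swaps -> sign +1)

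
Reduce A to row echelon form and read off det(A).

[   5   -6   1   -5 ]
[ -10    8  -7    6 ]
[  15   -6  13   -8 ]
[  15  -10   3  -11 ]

Forward elimination:
R2 <- R2 - (-2)*R1:  [  0  -4  -5  -4 ]
R3 <- R3 - (3)*R1:  [  0  12  10   7 ]
R4 <- R4 - (3)*R1:  [ 0  8  0  4 ]
R3 <- R3 - (-3)*R2:  [  0   0  -5  -5 ]
R4 <- R4 - (-2)*R2:  [   0    0  -10   -4 ]
R4 <- R4 - (2)*R3:  [ 0  0  0  6 ]
Upper-triangular form:
[ 5  -6   1  -5 ]
[ 0  -4  -5  -4 ]
[ 0   0  -5  -5 ]
[ 0   0   0   6 ]
det(A) = (-1)^0 * (5) * (-4) * (-5) * (6) = 600  (0 row swaps -> sign +1)

det(A) = 600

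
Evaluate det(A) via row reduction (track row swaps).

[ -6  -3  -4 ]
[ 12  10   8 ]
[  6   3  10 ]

det(A) = -144

Forward elimination:
R2 <- R2 - (-2)*R1:  [ 0  4  0 ]
R3 <- R3 - (-1)*R1:  [ 0  0  6 ]
Upper-triangular form:
[ -6  -3  -4 ]
[  0   4   0 ]
[  0   0   6 ]
det(A) = (-1)^0 * (-6) * (4) * (6) = -144  (0 row swaps -> sign +1)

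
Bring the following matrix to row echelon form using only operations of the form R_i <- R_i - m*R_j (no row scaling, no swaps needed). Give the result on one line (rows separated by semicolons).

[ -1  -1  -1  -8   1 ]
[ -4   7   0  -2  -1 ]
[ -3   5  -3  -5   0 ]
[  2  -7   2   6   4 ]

REF = [-1 -1 -1 -8 1; 0 11 4 30 -5; 0 0 -32/11 -31/11 7/11; 0 0 0 91/8 21/8]

Forward elimination:
R2 <- R2 - (4)*R1:  [  0  11   4  30  -5 ]
R3 <- R3 - (3)*R1:  [  0   8   0  19  -3 ]
R4 <- R4 - (-2)*R1:  [   0   -9    0  -10    6 ]
R3 <- R3 - (8/11)*R2:  [      0       0  -32/11  -31/11    7/11 ]
R4 <- R4 - (-9/11)*R2:  [      0       0   36/11  160/11   21/11 ]
R4 <- R4 - (-9/8)*R3:  [    0     0     0  91/8  21/8 ]
Row echelon form:
[ -1  -1      -1      -8     1 ]
[  0  11       4      30    -5 ]
[  0   0  -32/11  -31/11  7/11 ]
[  0   0       0    91/8  21/8 ]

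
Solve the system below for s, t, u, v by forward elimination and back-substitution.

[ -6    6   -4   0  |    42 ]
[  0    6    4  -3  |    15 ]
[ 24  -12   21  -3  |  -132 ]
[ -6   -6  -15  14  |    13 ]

(-1, 4, -3, -1)

Forward elimination on [A|b]:
R3 <- R3 - (-4)*R1:  [  0  12   5  -3  36 ]
R4 <- R4 - (1)*R1:  [   0  -12  -11   14  -29 ]
R3 <- R3 - (2)*R2:  [  0   0  -3   3   6 ]
R4 <- R4 - (-2)*R2:  [  0   0  -3   8   1 ]
R4 <- R4 - (1)*R3:  [  0   0   0   5  -5 ]
Row echelon form:
[ -6  6  -4   0  |  42 ]
[  0  6   4  -3  |  15 ]
[  0  0  -3   3  |   6 ]
[  0  0   0   5  |  -5 ]
Back-substitution:
v = (-5) / 5 = -1
u = (6 - (3)*(-1)) / -3 = -3
t = (15 - (4)*(-3) - (-3)*(-1)) / 6 = 4
s = (42 - (6)*(4) - (-4)*(-3)) / -6 = -1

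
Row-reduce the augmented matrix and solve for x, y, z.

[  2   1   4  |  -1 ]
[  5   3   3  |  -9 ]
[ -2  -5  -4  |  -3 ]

(-3, 1, 1)

Forward elimination on [A|b]:
R2 <- R2 - (5/2)*R1:  [     0    1/2     -7  -13/2 ]
R3 <- R3 - (-1)*R1:  [  0  -4   0  -4 ]
R3 <- R3 - (-8)*R2:  [   0    0  -56  -56 ]
Row echelon form:
[ 2    1    4  |     -1 ]
[ 0  1/2   -7  |  -13/2 ]
[ 0    0  -56  |    -56 ]
Back-substitution:
z = (-56) / -56 = 1
y = (-13/2 - (-7)*(1)) / (1/2) = 1
x = (-1 - (1)*(1) - (4)*(1)) / 2 = -3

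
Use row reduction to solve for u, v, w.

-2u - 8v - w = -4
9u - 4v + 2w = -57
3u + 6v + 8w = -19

Forward elimination on [A|b]:
R2 <- R2 - (-9/2)*R1:  [    0   -40  -5/2   -75 ]
R3 <- R3 - (-3/2)*R1:  [    0    -6  13/2   -25 ]
R3 <- R3 - (3/20)*R2:  [     0      0   55/8  -55/4 ]
Row echelon form:
[ -2   -8    -1  |     -4 ]
[  0  -40  -5/2  |    -75 ]
[  0    0  55/8  |  -55/4 ]
Back-substitution:
w = (-55/4) / (55/8) = -2
v = (-75 - (-5/2)*(-2)) / -40 = 2
u = (-4 - (-8)*(2) - (-1)*(-2)) / -2 = -5

(-5, 2, -2)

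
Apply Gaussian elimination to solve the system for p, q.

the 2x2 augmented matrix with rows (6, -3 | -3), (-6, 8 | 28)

(2, 5)

Forward elimination on [A|b]:
R2 <- R2 - (-1)*R1:  [  0   5  25 ]
Row echelon form:
[ 6  -3  |  -3 ]
[ 0   5  |  25 ]
Back-substitution:
q = (25) / 5 = 5
p = (-3 - (-3)*(5)) / 6 = 2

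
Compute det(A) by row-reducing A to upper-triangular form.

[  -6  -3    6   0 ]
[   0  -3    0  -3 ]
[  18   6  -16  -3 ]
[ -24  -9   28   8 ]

det(A) = 180

Forward elimination:
R3 <- R3 - (-3)*R1:  [  0  -3   2  -3 ]
R4 <- R4 - (4)*R1:  [ 0  3  4  8 ]
R3 <- R3 - (1)*R2:  [ 0  0  2  0 ]
R4 <- R4 - (-1)*R2:  [ 0  0  4  5 ]
R4 <- R4 - (2)*R3:  [ 0  0  0  5 ]
Upper-triangular form:
[ -6  -3  6   0 ]
[  0  -3  0  -3 ]
[  0   0  2   0 ]
[  0   0  0   5 ]
det(A) = (-1)^0 * (-6) * (-3) * (2) * (5) = 180  (0 row swaps -> sign +1)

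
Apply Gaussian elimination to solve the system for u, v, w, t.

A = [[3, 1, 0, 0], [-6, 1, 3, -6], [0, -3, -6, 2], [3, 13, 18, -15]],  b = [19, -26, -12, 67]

(5, 4, 0, 0)

Forward elimination on [A|b]:
R2 <- R2 - (-2)*R1:  [  0   3   3  -6  12 ]
R4 <- R4 - (1)*R1:  [   0   12   18  -15   48 ]
R3 <- R3 - (-1)*R2:  [  0   0  -3  -4   0 ]
R4 <- R4 - (4)*R2:  [ 0  0  6  9  0 ]
R4 <- R4 - (-2)*R3:  [ 0  0  0  1  0 ]
Row echelon form:
[ 3  1   0   0  |  19 ]
[ 0  3   3  -6  |  12 ]
[ 0  0  -3  -4  |   0 ]
[ 0  0   0   1  |   0 ]
Back-substitution:
t = (0) / 1 = 0
w = (0 - (-4)*(0)) / -3 = 0
v = (12 - (3)*(0) - (-6)*(0)) / 3 = 4
u = (19 - (1)*(4)) / 3 = 5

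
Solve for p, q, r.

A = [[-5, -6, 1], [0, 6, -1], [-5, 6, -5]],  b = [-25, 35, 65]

Forward elimination on [A|b]:
R3 <- R3 - (1)*R1:  [  0  12  -6  90 ]
R3 <- R3 - (2)*R2:  [  0   0  -4  20 ]
Row echelon form:
[ -5  -6   1  |  -25 ]
[  0   6  -1  |   35 ]
[  0   0  -4  |   20 ]
Back-substitution:
r = (20) / -4 = -5
q = (35 - (-1)*(-5)) / 6 = 5
p = (-25 - (-6)*(5) - (1)*(-5)) / -5 = -2

(-2, 5, -5)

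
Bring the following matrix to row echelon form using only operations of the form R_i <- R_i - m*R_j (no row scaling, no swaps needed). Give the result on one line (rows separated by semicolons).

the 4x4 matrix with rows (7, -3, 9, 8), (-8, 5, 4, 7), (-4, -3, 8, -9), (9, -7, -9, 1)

Forward elimination:
R2 <- R2 - (-8/7)*R1:  [     0   11/7  100/7  113/7 ]
R3 <- R3 - (-4/7)*R1:  [     0  -33/7   92/7  -31/7 ]
R4 <- R4 - (9/7)*R1:  [      0   -22/7  -144/7   -65/7 ]
R3 <- R3 - (-3)*R2:  [  0   0  56  44 ]
R4 <- R4 - (-2)*R2:  [  0   0   8  23 ]
R4 <- R4 - (1/7)*R3:  [     0      0      0  117/7 ]
Row echelon form:
[ 7    -3      9      8 ]
[ 0  11/7  100/7  113/7 ]
[ 0     0     56     44 ]
[ 0     0      0  117/7 ]

REF = [7 -3 9 8; 0 11/7 100/7 113/7; 0 0 56 44; 0 0 0 117/7]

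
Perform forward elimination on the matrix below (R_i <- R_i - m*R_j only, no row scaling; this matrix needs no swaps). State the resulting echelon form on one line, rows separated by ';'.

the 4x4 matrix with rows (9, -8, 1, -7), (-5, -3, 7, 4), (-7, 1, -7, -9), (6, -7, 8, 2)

Forward elimination:
R2 <- R2 - (-5/9)*R1:  [     0  -67/9   68/9    1/9 ]
R3 <- R3 - (-7/9)*R1:  [      0   -47/9   -56/9  -130/9 ]
R4 <- R4 - (2/3)*R1:  [    0  -5/3  22/3  20/3 ]
R3 <- R3 - (47/67)*R2:  [       0        0  -772/67  -973/67 ]
R4 <- R4 - (15/67)*R2:  [      0       0  378/67  445/67 ]
R4 <- R4 - (-189/386)*R3:  [        0         0         0  -181/386 ]
Row echelon form:
[ 9     -8        1        -7 ]
[ 0  -67/9     68/9       1/9 ]
[ 0      0  -772/67   -973/67 ]
[ 0      0        0  -181/386 ]

REF = [9 -8 1 -7; 0 -67/9 68/9 1/9; 0 0 -772/67 -973/67; 0 0 0 -181/386]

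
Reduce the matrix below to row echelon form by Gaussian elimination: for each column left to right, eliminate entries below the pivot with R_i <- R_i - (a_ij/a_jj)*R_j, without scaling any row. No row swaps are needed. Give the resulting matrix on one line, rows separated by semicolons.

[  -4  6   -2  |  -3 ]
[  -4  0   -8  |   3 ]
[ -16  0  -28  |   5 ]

Forward elimination:
R2 <- R2 - (1)*R1:  [  0  -6  -6   6 ]
R3 <- R3 - (4)*R1:  [   0  -24  -20   17 ]
R3 <- R3 - (4)*R2:  [  0   0   4  -7 ]
Row echelon form:
[ -4   6  -2  |  -3 ]
[  0  -6  -6  |   6 ]
[  0   0   4  |  -7 ]

REF = [-4 6 -2 -3; 0 -6 -6 6; 0 0 4 -7]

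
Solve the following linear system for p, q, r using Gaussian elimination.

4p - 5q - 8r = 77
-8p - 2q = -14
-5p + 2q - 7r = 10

(3, -5, -5)

Forward elimination on [A|b]:
R2 <- R2 - (-2)*R1:  [   0  -12  -16  140 ]
R3 <- R3 - (-5/4)*R1:  [     0  -17/4    -17  425/4 ]
R3 <- R3 - (17/48)*R2:  [     0      0  -34/3  170/3 ]
Row echelon form:
[ 4   -5     -8  |     77 ]
[ 0  -12    -16  |    140 ]
[ 0    0  -34/3  |  170/3 ]
Back-substitution:
r = (170/3) / (-34/3) = -5
q = (140 - (-16)*(-5)) / -12 = -5
p = (77 - (-5)*(-5) - (-8)*(-5)) / 4 = 3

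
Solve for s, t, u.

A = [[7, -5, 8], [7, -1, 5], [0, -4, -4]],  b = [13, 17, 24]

(5, -2, -4)

Forward elimination on [A|b]:
R2 <- R2 - (1)*R1:  [  0   4  -3   4 ]
R3 <- R3 - (-1)*R2:  [  0   0  -7  28 ]
Row echelon form:
[ 7  -5   8  |  13 ]
[ 0   4  -3  |   4 ]
[ 0   0  -7  |  28 ]
Back-substitution:
u = (28) / -7 = -4
t = (4 - (-3)*(-4)) / 4 = -2
s = (13 - (-5)*(-2) - (8)*(-4)) / 7 = 5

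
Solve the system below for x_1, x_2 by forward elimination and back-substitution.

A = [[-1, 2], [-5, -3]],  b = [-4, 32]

Forward elimination on [A|b]:
R2 <- R2 - (5)*R1:  [   0  -13   52 ]
Row echelon form:
[ -1    2  |  -4 ]
[  0  -13  |  52 ]
Back-substitution:
x_2 = (52) / -13 = -4
x_1 = (-4 - (2)*(-4)) / -1 = -4

(-4, -4)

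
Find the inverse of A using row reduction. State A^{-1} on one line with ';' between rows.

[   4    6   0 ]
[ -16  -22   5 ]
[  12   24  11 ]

Gauss-Jordan on [A | I]:
R1 <- (1/4)*R1:  [   1  3/2    0  |  1/4    0    0 ]
R2 <- R2 - (-16)*R1:  [ 0  2  5  |  4  1  0 ]
R3 <- R3 - (12)*R1:  [  0   6  11  |  -3   0   1 ]
R2 <- (1/2)*R2:  [   0    1  5/2  |    2  1/2    0 ]
R1 <- R1 - (3/2)*R2:  [     1      0  -15/4  |  -11/4   -3/4      0 ]
R3 <- R3 - (6)*R2:  [   0    0   -4  |  -15   -3    1 ]
R3 <- (1/-4)*R3:  [    0     0     1  |  15/4   3/4  -1/4 ]
R1 <- R1 - (-15/4)*R3:  [      1       0       0  |  181/16   33/16  -15/16 ]
R2 <- R2 - (5/2)*R3:  [     0      1      0  |  -59/8  -11/8    5/8 ]
Right block of [I | A^{-1}] is the inverse:
[ 181/16  33/16  -15/16 ]
[  -59/8  -11/8     5/8 ]
[   15/4    3/4    -1/4 ]

inverse = [181/16 33/16 -15/16; -59/8 -11/8 5/8; 15/4 3/4 -1/4]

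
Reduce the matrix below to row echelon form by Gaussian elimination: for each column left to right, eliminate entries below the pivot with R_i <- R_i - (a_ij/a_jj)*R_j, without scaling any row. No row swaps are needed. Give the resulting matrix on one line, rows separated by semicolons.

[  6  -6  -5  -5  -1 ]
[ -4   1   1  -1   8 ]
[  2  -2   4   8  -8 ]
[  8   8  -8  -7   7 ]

Forward elimination:
R2 <- R2 - (-2/3)*R1:  [     0     -3   -7/3  -13/3   22/3 ]
R3 <- R3 - (1/3)*R1:  [     0      0   17/3   29/3  -23/3 ]
R4 <- R4 - (4/3)*R1:  [    0    16  -4/3  -1/3  25/3 ]
R4 <- R4 - (-16/3)*R2:  [      0       0  -124/9  -211/9   427/9 ]
R4 <- R4 - (-124/51)*R3:  [       0        0        0     1/17  1469/51 ]
Row echelon form:
[ 6  -6    -5     -5       -1 ]
[ 0  -3  -7/3  -13/3     22/3 ]
[ 0   0  17/3   29/3    -23/3 ]
[ 0   0     0   1/17  1469/51 ]

REF = [6 -6 -5 -5 -1; 0 -3 -7/3 -13/3 22/3; 0 0 17/3 29/3 -23/3; 0 0 0 1/17 1469/51]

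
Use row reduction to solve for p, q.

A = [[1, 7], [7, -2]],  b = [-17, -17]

(-3, -2)

Forward elimination on [A|b]:
R2 <- R2 - (7)*R1:  [   0  -51  102 ]
Row echelon form:
[ 1    7  |  -17 ]
[ 0  -51  |  102 ]
Back-substitution:
q = (102) / -51 = -2
p = (-17 - (7)*(-2)) / 1 = -3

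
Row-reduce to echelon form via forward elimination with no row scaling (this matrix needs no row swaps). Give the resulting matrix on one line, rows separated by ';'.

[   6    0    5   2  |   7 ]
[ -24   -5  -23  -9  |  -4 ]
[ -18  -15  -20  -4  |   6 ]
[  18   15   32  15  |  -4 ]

REF = [6 0 5 2 7; 0 -5 -3 -1 24; 0 0 4 5 -45; 0 0 0 -4 137]

Forward elimination:
R2 <- R2 - (-4)*R1:  [  0  -5  -3  -1  24 ]
R3 <- R3 - (-3)*R1:  [   0  -15   -5    2   27 ]
R4 <- R4 - (3)*R1:  [   0   15   17    9  -25 ]
R3 <- R3 - (3)*R2:  [   0    0    4    5  -45 ]
R4 <- R4 - (-3)*R2:  [  0   0   8   6  47 ]
R4 <- R4 - (2)*R3:  [   0    0    0   -4  137 ]
Row echelon form:
[ 6   0   5   2  |    7 ]
[ 0  -5  -3  -1  |   24 ]
[ 0   0   4   5  |  -45 ]
[ 0   0   0  -4  |  137 ]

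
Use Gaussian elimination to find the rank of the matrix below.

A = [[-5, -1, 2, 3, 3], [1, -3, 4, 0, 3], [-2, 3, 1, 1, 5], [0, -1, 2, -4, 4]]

Row reduction:
R2 <- R2 - (-1/5)*R1:  [     0  -16/5   22/5    3/5   18/5 ]
R3 <- R3 - (2/5)*R1:  [    0  17/5   1/5  -1/5  19/5 ]
R3 <- R3 - (-17/16)*R2:  [    0     0  39/8  7/16  61/8 ]
R4 <- R4 - (5/16)*R2:  [      0       0     5/8  -67/16    23/8 ]
R4 <- R4 - (5/39)*R3:  [       0        0        0  -331/78    74/39 ]
Row echelon form:
[ -5     -1     2        3      3 ]
[  0  -16/5  22/5      3/5   18/5 ]
[  0      0  39/8     7/16   61/8 ]
[  0      0     0  -331/78  74/39 ]
Nonzero rows / pivot columns: 4

rank(A) = 4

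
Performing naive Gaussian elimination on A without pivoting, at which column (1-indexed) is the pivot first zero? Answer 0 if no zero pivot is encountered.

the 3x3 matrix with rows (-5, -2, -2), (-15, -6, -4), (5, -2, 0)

Naive forward elimination:
R2 <- R2 - (3)*R1:  [ 0  0  2 ]
R3 <- R3 - (-1)*R1:  [  0  -4  -2 ]
Matrix at this point:
[ -5  -2  -2 ]
[  0   0   2 ]
[  0  -4  -2 ]
Pivot entry (2,2) is zero but row 3 has -4 in column 2 -> naive elimination stops; a row interchange (e.g. R2 <-> R3) would be required here.

first zero-pivot column = 2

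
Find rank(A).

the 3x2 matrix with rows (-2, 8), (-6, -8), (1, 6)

Row reduction:
R2 <- R2 - (3)*R1:  [   0  -32 ]
R3 <- R3 - (-1/2)*R1:  [  0  10 ]
R3 <- R3 - (-5/16)*R2:  [ 0  0 ]
Row echelon form:
[ -2    8 ]
[  0  -32 ]
[  0    0 ]
Nonzero rows / pivot columns: 2

rank(A) = 2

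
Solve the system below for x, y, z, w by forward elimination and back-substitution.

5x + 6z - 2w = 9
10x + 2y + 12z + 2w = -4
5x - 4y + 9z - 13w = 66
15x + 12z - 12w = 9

(-5, -5, 5, -2)

Forward elimination on [A|b]:
R2 <- R2 - (2)*R1:  [   0    2    0    6  -22 ]
R3 <- R3 - (1)*R1:  [   0   -4    3  -11   57 ]
R4 <- R4 - (3)*R1:  [   0    0   -6   -6  -18 ]
R3 <- R3 - (-2)*R2:  [  0   0   3   1  13 ]
R4 <- R4 - (-2)*R3:  [  0   0   0  -4   8 ]
Row echelon form:
[ 5  0  6  -2  |    9 ]
[ 0  2  0   6  |  -22 ]
[ 0  0  3   1  |   13 ]
[ 0  0  0  -4  |    8 ]
Back-substitution:
w = (8) / -4 = -2
z = (13 - (1)*(-2)) / 3 = 5
y = (-22 - (6)*(-2)) / 2 = -5
x = (9 - (6)*(5) - (-2)*(-2)) / 5 = -5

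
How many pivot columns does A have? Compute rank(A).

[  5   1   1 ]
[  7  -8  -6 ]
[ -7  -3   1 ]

Row reduction:
R2 <- R2 - (7/5)*R1:  [     0  -47/5  -37/5 ]
R3 <- R3 - (-7/5)*R1:  [    0  -8/5  12/5 ]
R3 <- R3 - (8/47)*R2:  [      0       0  172/47 ]
Row echelon form:
[ 5      1       1 ]
[ 0  -47/5   -37/5 ]
[ 0      0  172/47 ]
Nonzero rows / pivot columns: 3

rank(A) = 3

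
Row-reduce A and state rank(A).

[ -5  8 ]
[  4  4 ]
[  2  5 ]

Row reduction:
R2 <- R2 - (-4/5)*R1:  [    0  52/5 ]
R3 <- R3 - (-2/5)*R1:  [    0  41/5 ]
R3 <- R3 - (41/52)*R2:  [ 0  0 ]
Row echelon form:
[ -5     8 ]
[  0  52/5 ]
[  0     0 ]
Nonzero rows / pivot columns: 2

rank(A) = 2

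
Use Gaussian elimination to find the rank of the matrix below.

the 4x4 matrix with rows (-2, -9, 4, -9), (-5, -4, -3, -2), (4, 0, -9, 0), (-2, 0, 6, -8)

rank(A) = 4

Row reduction:
R2 <- R2 - (5/2)*R1:  [    0  37/2   -13  41/2 ]
R3 <- R3 - (-2)*R1:  [   0  -18   -1  -18 ]
R4 <- R4 - (1)*R1:  [ 0  9  2  1 ]
R3 <- R3 - (-36/37)*R2:  [       0        0  -505/37    72/37 ]
R4 <- R4 - (18/37)*R2:  [       0        0   308/37  -332/37 ]
R4 <- R4 - (-308/505)*R3:  [         0          0          0  -3932/505 ]
Row echelon form:
[ -2    -9        4         -9 ]
[  0  37/2      -13       41/2 ]
[  0     0  -505/37      72/37 ]
[  0     0        0  -3932/505 ]
Nonzero rows / pivot columns: 4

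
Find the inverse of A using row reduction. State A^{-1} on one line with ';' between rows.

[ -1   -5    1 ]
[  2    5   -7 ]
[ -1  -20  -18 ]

Gauss-Jordan on [A | I]:
R1 <- (1/-1)*R1:  [  1   5  -1  |  -1   0   0 ]
R2 <- R2 - (2)*R1:  [  0  -5  -5  |   2   1   0 ]
R3 <- R3 - (-1)*R1:  [   0  -15  -19  |   -1    0    1 ]
R2 <- (1/-5)*R2:  [    0     1     1  |  -2/5  -1/5     0 ]
R1 <- R1 - (5)*R2:  [  1   0  -6  |   1   1   0 ]
R3 <- R3 - (-15)*R2:  [  0   0  -4  |  -7  -3   1 ]
R3 <- (1/-4)*R3:  [    0     0     1  |   7/4   3/4  -1/4 ]
R1 <- R1 - (-6)*R3:  [    1     0     0  |  23/2  11/2  -3/2 ]
R2 <- R2 - (1)*R3:  [      0       1       0  |  -43/20  -19/20     1/4 ]
Right block of [I | A^{-1}] is the inverse:
[   23/2    11/2  -3/2 ]
[ -43/20  -19/20   1/4 ]
[    7/4     3/4  -1/4 ]

inverse = [23/2 11/2 -3/2; -43/20 -19/20 1/4; 7/4 3/4 -1/4]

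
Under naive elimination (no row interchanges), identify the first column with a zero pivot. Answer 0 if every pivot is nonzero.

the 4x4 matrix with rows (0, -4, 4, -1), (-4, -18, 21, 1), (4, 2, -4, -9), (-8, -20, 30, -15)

Naive forward elimination:
Pivot entry (1,1) is zero but row 2 has -4 in column 1 -> naive elimination stops; a row interchange (e.g. R1 <-> R2) would be required here.

first zero-pivot column = 1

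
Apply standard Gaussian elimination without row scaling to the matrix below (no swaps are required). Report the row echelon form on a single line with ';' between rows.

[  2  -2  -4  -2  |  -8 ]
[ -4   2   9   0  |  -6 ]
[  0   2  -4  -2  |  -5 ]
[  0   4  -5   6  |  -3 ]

Forward elimination:
R2 <- R2 - (-2)*R1:  [   0   -2    1   -4  -22 ]
R3 <- R3 - (-1)*R2:  [   0    0   -3   -6  -27 ]
R4 <- R4 - (-2)*R2:  [   0    0   -3   -2  -47 ]
R4 <- R4 - (1)*R3:  [   0    0    0    4  -20 ]
Row echelon form:
[ 2  -2  -4  -2  |   -8 ]
[ 0  -2   1  -4  |  -22 ]
[ 0   0  -3  -6  |  -27 ]
[ 0   0   0   4  |  -20 ]

REF = [2 -2 -4 -2 -8; 0 -2 1 -4 -22; 0 0 -3 -6 -27; 0 0 0 4 -20]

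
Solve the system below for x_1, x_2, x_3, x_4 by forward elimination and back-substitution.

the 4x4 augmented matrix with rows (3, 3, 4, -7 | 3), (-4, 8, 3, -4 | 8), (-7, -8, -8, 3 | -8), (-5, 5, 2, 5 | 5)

Forward elimination on [A|b]:
R2 <- R2 - (-4/3)*R1:  [     0     12   25/3  -40/3     12 ]
R3 <- R3 - (-7/3)*R1:  [     0     -1    4/3  -40/3     -1 ]
R4 <- R4 - (-5/3)*R1:  [     0     10   26/3  -20/3     10 ]
R3 <- R3 - (-1/12)*R2:  [      0       0   73/36  -130/9       0 ]
R4 <- R4 - (5/6)*R2:  [     0      0  31/18   40/9      0 ]
R4 <- R4 - (62/73)*R3:  [       0        0        0  1220/73        0 ]
Row echelon form:
[ 3   3      4       -7  |   3 ]
[ 0  12   25/3    -40/3  |  12 ]
[ 0   0  73/36   -130/9  |   0 ]
[ 0   0      0  1220/73  |   0 ]
Back-substitution:
x_4 = (0) / (1220/73) = 0
x_3 = (0 - (-130/9)*(0)) / (73/36) = 0
x_2 = (12 - (25/3)*(0) - (-40/3)*(0)) / 12 = 1
x_1 = (3 - (3)*(1) - (4)*(0) - (-7)*(0)) / 3 = 0

(0, 1, 0, 0)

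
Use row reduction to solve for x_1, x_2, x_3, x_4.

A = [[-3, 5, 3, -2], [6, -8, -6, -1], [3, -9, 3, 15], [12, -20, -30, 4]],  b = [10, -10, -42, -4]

(3, 5, -2, 0)

Forward elimination on [A|b]:
R2 <- R2 - (-2)*R1:  [  0   2   0  -5  10 ]
R3 <- R3 - (-1)*R1:  [   0   -4    6   13  -32 ]
R4 <- R4 - (-4)*R1:  [   0    0  -18   -4   36 ]
R3 <- R3 - (-2)*R2:  [   0    0    6    3  -12 ]
R4 <- R4 - (-3)*R3:  [ 0  0  0  5  0 ]
Row echelon form:
[ -3  5  3  -2  |   10 ]
[  0  2  0  -5  |   10 ]
[  0  0  6   3  |  -12 ]
[  0  0  0   5  |    0 ]
Back-substitution:
x_4 = (0) / 5 = 0
x_3 = (-12 - (3)*(0)) / 6 = -2
x_2 = (10 - (-5)*(0)) / 2 = 5
x_1 = (10 - (5)*(5) - (3)*(-2) - (-2)*(0)) / -3 = 3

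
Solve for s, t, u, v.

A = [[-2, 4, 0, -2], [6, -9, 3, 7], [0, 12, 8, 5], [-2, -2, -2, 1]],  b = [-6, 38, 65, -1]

Forward elimination on [A|b]:
R2 <- R2 - (-3)*R1:  [  0   3   3   1  20 ]
R4 <- R4 - (1)*R1:  [  0  -6  -2   3   5 ]
R3 <- R3 - (4)*R2:  [   0    0   -4    1  -15 ]
R4 <- R4 - (-2)*R2:  [  0   0   4   5  45 ]
R4 <- R4 - (-1)*R3:  [  0   0   0   6  30 ]
Row echelon form:
[ -2  4   0  -2  |   -6 ]
[  0  3   3   1  |   20 ]
[  0  0  -4   1  |  -15 ]
[  0  0   0   6  |   30 ]
Back-substitution:
v = (30) / 6 = 5
u = (-15 - (1)*(5)) / -4 = 5
t = (20 - (3)*(5) - (1)*(5)) / 3 = 0
s = (-6 - (4)*(0) - (-2)*(5)) / -2 = -2

(-2, 0, 5, 5)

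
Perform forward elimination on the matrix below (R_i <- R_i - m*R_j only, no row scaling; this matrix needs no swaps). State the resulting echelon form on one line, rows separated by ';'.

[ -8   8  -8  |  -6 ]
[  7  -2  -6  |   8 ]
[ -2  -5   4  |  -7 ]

REF = [-8 8 -8 -6; 0 5 -13 11/4; 0 0 -61/5 -33/20]

Forward elimination:
R2 <- R2 - (-7/8)*R1:  [    0     5   -13  11/4 ]
R3 <- R3 - (1/4)*R1:  [     0     -7      6  -11/2 ]
R3 <- R3 - (-7/5)*R2:  [      0       0   -61/5  -33/20 ]
Row echelon form:
[ -8  8     -8  |      -6 ]
[  0  5    -13  |    11/4 ]
[  0  0  -61/5  |  -33/20 ]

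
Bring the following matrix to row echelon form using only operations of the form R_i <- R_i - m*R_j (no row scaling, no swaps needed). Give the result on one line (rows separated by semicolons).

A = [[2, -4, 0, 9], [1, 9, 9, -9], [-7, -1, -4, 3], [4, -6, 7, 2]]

REF = [2 -4 0 9; 0 11 9 -27/2; 0 0 91/11 177/11; 0 0 0 -2182/91]

Forward elimination:
R2 <- R2 - (1/2)*R1:  [     0     11      9  -27/2 ]
R3 <- R3 - (-7/2)*R1:  [    0   -15    -4  69/2 ]
R4 <- R4 - (2)*R1:  [   0    2    7  -16 ]
R3 <- R3 - (-15/11)*R2:  [      0       0   91/11  177/11 ]
R4 <- R4 - (2/11)*R2:  [       0        0    59/11  -149/11 ]
R4 <- R4 - (59/91)*R3:  [        0         0         0  -2182/91 ]
Row echelon form:
[ 2  -4      0         9 ]
[ 0  11      9     -27/2 ]
[ 0   0  91/11    177/11 ]
[ 0   0      0  -2182/91 ]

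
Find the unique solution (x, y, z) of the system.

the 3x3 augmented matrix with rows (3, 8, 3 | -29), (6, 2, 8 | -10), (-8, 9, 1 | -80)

Forward elimination on [A|b]:
R2 <- R2 - (2)*R1:  [   0  -14    2   48 ]
R3 <- R3 - (-8/3)*R1:  [      0    91/3       9  -472/3 ]
R3 <- R3 - (-13/6)*R2:  [      0       0    40/3  -160/3 ]
Row echelon form:
[ 3    8     3  |     -29 ]
[ 0  -14     2  |      48 ]
[ 0    0  40/3  |  -160/3 ]
Back-substitution:
z = (-160/3) / (40/3) = -4
y = (48 - (2)*(-4)) / -14 = -4
x = (-29 - (8)*(-4) - (3)*(-4)) / 3 = 5

(5, -4, -4)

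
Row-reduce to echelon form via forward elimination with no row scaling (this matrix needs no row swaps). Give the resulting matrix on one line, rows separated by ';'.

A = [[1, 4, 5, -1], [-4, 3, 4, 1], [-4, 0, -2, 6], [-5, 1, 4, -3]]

REF = [1 4 5 -1; 0 19 24 -3; 0 0 -42/19 86/19; 0 0 0 8/21]

Forward elimination:
R2 <- R2 - (-4)*R1:  [  0  19  24  -3 ]
R3 <- R3 - (-4)*R1:  [  0  16  18   2 ]
R4 <- R4 - (-5)*R1:  [  0  21  29  -8 ]
R3 <- R3 - (16/19)*R2:  [      0       0  -42/19   86/19 ]
R4 <- R4 - (21/19)*R2:  [      0       0   47/19  -89/19 ]
R4 <- R4 - (-47/42)*R3:  [    0     0     0  8/21 ]
Row echelon form:
[ 1   4       5     -1 ]
[ 0  19      24     -3 ]
[ 0   0  -42/19  86/19 ]
[ 0   0       0   8/21 ]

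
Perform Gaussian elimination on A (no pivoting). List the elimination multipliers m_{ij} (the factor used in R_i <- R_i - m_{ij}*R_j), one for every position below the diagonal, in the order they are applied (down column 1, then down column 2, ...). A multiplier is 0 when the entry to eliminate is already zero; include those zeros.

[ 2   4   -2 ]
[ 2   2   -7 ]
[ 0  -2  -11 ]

multipliers: 1, 0, 1

Forward elimination:
R2 <- R2 - (1)*R1:  [  0  -2  -5 ]
R3: entry in column 1 is already 0 -> m_{31} = 0 (no row operation needed)
R3 <- R3 - (1)*R2:  [  0   0  -6 ]
Multipliers (in order of application): m_{21} = 1, m_{31} = 0, m_{32} = 1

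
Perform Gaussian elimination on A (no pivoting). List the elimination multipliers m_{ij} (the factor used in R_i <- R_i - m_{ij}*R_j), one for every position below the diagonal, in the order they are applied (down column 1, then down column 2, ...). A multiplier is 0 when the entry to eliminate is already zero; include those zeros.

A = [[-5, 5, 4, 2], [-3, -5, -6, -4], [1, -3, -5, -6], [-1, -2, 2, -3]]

Forward elimination:
R2 <- R2 - (3/5)*R1:  [     0     -8  -42/5  -26/5 ]
R3 <- R3 - (-1/5)*R1:  [     0     -2  -21/5  -28/5 ]
R4 <- R4 - (1/5)*R1:  [     0     -3    6/5  -17/5 ]
R3 <- R3 - (1/4)*R2:  [      0       0  -21/10  -43/10 ]
R4 <- R4 - (3/8)*R2:  [      0       0   87/20  -29/20 ]
R4 <- R4 - (-29/14)*R3:  [       0        0        0  -145/14 ]
Multipliers (in order of application): m_{21} = 3/5, m_{31} = -1/5, m_{41} = 1/5, m_{32} = 1/4, m_{42} = 3/8, m_{43} = -29/14

multipliers: 3/5, -1/5, 1/5, 1/4, 3/8, -29/14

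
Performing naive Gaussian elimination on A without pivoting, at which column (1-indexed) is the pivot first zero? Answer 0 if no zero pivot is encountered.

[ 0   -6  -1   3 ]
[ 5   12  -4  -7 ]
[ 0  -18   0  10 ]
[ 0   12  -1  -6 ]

Naive forward elimination:
Pivot entry (1,1) is zero but row 2 has 5 in column 1 -> naive elimination stops; a row interchange (e.g. R1 <-> R2) would be required here.

first zero-pivot column = 1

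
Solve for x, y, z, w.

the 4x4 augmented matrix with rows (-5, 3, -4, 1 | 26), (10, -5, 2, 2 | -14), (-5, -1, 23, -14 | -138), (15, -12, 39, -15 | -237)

(-3, -4, -5, 3)

Forward elimination on [A|b]:
R2 <- R2 - (-2)*R1:  [  0   1  -6   4  38 ]
R3 <- R3 - (1)*R1:  [    0    -4    27   -15  -164 ]
R4 <- R4 - (-3)*R1:  [    0    -3    27   -12  -159 ]
R3 <- R3 - (-4)*R2:  [   0    0    3    1  -12 ]
R4 <- R4 - (-3)*R2:  [   0    0    9    0  -45 ]
R4 <- R4 - (3)*R3:  [  0   0   0  -3  -9 ]
Row echelon form:
[ -5  3  -4   1  |   26 ]
[  0  1  -6   4  |   38 ]
[  0  0   3   1  |  -12 ]
[  0  0   0  -3  |   -9 ]
Back-substitution:
w = (-9) / -3 = 3
z = (-12 - (1)*(3)) / 3 = -5
y = (38 - (-6)*(-5) - (4)*(3)) / 1 = -4
x = (26 - (3)*(-4) - (-4)*(-5) - (1)*(3)) / -5 = -3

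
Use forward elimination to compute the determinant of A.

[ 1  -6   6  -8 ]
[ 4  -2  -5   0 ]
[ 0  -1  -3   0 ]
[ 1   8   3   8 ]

det(A) = -80

Forward elimination:
R2 <- R2 - (4)*R1:  [   0   22  -29   32 ]
R4 <- R4 - (1)*R1:  [  0  14  -3  16 ]
R3 <- R3 - (-1/22)*R2:  [      0       0  -95/22   16/11 ]
R4 <- R4 - (7/11)*R2:  [      0       0  170/11  -48/11 ]
R4 <- R4 - (-68/19)*R3:  [     0      0      0  16/19 ]
Upper-triangular form:
[ 1  -6       6     -8 ]
[ 0  22     -29     32 ]
[ 0   0  -95/22  16/11 ]
[ 0   0       0  16/19 ]
det(A) = (-1)^0 * (1) * (22) * (-95/22) * (16/19) = -80  (0 row swaps -> sign +1)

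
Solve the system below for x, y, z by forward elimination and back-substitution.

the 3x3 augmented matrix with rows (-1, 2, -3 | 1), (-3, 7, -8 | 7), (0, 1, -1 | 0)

Forward elimination on [A|b]:
R2 <- R2 - (3)*R1:  [ 0  1  1  4 ]
R3 <- R3 - (1)*R2:  [  0   0  -2  -4 ]
Row echelon form:
[ -1  2  -3  |   1 ]
[  0  1   1  |   4 ]
[  0  0  -2  |  -4 ]
Back-substitution:
z = (-4) / -2 = 2
y = (4 - (1)*(2)) / 1 = 2
x = (1 - (2)*(2) - (-3)*(2)) / -1 = -3

(-3, 2, 2)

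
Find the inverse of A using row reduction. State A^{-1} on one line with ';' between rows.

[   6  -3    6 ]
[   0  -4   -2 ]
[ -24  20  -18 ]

Gauss-Jordan on [A | I]:
R1 <- (1/6)*R1:  [    1  -1/2     1  |   1/6     0     0 ]
R3 <- R3 - (-24)*R1:  [ 0  8  6  |  4  0  1 ]
R2 <- (1/-4)*R2:  [    0     1   1/2  |     0  -1/4     0 ]
R1 <- R1 - (-1/2)*R2:  [    1     0   5/4  |   1/6  -1/8     0 ]
R3 <- R3 - (8)*R2:  [ 0  0  2  |  4  2  1 ]
R3 <- (1/2)*R3:  [   0    0    1  |    2    1  1/2 ]
R1 <- R1 - (5/4)*R3:  [     1      0      0  |   -7/3  -11/8   -5/8 ]
R2 <- R2 - (1/2)*R3:  [    0     1     0  |    -1  -3/4  -1/4 ]
Right block of [I | A^{-1}] is the inverse:
[ -7/3  -11/8  -5/8 ]
[   -1   -3/4  -1/4 ]
[    2      1   1/2 ]

inverse = [-7/3 -11/8 -5/8; -1 -3/4 -1/4; 2 1 1/2]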